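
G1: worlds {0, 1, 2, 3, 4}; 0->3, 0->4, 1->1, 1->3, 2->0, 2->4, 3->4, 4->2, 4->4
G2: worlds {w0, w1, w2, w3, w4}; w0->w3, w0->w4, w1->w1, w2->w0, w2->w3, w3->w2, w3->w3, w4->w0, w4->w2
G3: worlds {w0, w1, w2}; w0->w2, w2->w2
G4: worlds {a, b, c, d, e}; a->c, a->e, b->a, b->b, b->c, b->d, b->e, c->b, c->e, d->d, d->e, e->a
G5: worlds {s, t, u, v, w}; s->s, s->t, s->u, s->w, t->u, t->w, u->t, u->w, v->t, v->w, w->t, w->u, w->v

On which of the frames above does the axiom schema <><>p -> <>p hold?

G3

The schema corresponds to transitivity: forall x forall y forall z (Rxy & Ryz -> Rxz).
G1: fails — R34 and R42 but not R32.
G2: fails — Rw0w4 and Rw4w2 but not Rw0w2.
G3: ✓.
G4: fails — Rde and Rea but not Rda.
G5: fails — Rwt and Rtw but not Rww.
Valid on: G3.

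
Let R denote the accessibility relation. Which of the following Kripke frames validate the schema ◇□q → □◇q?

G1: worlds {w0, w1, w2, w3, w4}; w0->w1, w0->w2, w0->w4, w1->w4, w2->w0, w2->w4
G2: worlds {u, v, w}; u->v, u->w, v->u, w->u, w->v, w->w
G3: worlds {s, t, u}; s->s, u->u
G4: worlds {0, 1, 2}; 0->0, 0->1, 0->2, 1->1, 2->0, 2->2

G3

Frame correspondent (Sahlqvist): ∀x ∀y ∀z (Rxy ∧ Rxz → ∃w (Ryw ∧ Rzw)) — i.e. convergence.
G1: fails — Rw0w4 and Rw0w4 but w4 and w4 have no common successor.
G2: fails — Rwu and Rwv but u and v have no common successor.
G3: condition met.
G4: fails — R02 and R01 but 2 and 1 have no common successor.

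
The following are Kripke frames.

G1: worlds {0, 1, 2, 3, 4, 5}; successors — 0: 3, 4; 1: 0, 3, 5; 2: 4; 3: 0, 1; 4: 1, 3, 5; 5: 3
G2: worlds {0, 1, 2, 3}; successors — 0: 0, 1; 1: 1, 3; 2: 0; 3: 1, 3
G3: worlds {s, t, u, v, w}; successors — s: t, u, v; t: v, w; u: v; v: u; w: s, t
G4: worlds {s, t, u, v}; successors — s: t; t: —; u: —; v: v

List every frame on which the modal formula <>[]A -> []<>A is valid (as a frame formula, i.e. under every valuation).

G2

Frame correspondent (Sahlqvist): forall x forall y forall z (Rxy & Rxz -> exists w (Ryw & Rzw)) — i.e. convergence.
G1: fails — R10 and R13 but 0 and 3 have no common successor.
G2: ✓.
G3: fails — Rsv and Rsu but v and u have no common successor.
G4: fails — Rst and Rst but t and t have no common successor.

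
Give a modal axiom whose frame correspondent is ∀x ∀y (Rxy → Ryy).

□(□p → p)

This is shift-reflexivity; the standard corresponding axiom is T□: □(□p → p).
Suppose □(□p→p) is valid. Take Rxy and set V(p)={w : Ryw}. Then at y, □p holds; since □(□p→p) at x, □p→p at y, so p at y, i.e. Ryy.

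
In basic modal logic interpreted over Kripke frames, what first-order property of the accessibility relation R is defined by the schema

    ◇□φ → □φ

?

This is frame-equivalent to ◇φ → □◇φ (substitute ¬φ for φ and contrapose).
Suppose ◇φ→□◇φ is valid. Take Rxy, Rxz and set V(φ)={y}. Then ◇φ at x, so □◇φ at x, so ◇φ at z, so some w with Rzw has φ; w=y, i.e. Rzy. By symmetry of the argument, Ryz.

The Euclidean property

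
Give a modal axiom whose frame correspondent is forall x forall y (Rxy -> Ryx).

A defining formula is ψ → □◇ψ (the B axiom).
Suppose ψ→□◇ψ is valid. Take Rxy and set V(ψ)={x}. Then ψ at x, so □◇ψ at x, so ◇ψ at y, so some z with Ryz has ψ; z=x, i.e. Ryx.

ψ → □◇ψ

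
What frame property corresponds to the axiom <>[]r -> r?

This is frame-equivalent to r → □◇r (substitute ¬r for r and contrapose).
Suppose r→□◇r is valid. Take Rxy and set V(r)={x}. Then r at x, so □◇r at x, so ◇r at y, so some z with Ryz has r; z=x, i.e. Ryx.
Conversely, on a frame with symmetry the schema holds at every world under every valuation.
Frame condition: forall x forall y (Rxy -> Ryx).

Symmetry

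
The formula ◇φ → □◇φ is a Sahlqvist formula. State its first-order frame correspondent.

the Euclidean property

This schema is the 5 axiom.
It corresponds to the Euclidean property: ∀x ∀y ∀z (Rxy ∧ Rxz → Ryz).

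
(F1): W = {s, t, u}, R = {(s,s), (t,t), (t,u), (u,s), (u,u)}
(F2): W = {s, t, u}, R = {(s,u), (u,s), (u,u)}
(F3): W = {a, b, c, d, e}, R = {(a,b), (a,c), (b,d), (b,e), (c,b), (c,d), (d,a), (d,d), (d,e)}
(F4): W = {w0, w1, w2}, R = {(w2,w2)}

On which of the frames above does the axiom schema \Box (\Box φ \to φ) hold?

The schema corresponds to shift-reflexivity: \forall x \forall y (Rxy \to Ryy).
(F1): satisfies the condition.
(F2): fails — Rus but not Rss.
(F3): fails — Rde but not Ree.
(F4): satisfies the condition.
Valid on: (F1), (F4).

(F1), (F4)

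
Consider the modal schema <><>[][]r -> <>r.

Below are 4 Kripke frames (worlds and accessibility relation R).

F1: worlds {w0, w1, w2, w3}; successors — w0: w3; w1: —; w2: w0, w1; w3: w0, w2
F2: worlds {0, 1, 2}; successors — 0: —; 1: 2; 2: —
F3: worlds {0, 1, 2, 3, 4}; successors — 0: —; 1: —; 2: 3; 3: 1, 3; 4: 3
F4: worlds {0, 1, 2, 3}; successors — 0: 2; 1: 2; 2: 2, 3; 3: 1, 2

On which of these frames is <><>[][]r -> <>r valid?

F2, F4

This is the axiom for a generalized confluence (Geach) condition; its first-order frame correspondent is forall x forall y (x R^2 y -> exists w (y R^2 w & xRw)).
F1: fails — w0R²w0 but no w with w0R²w and w0Rw.
F2: ✓.
F3: fails — 2R²1 but no w with 1R²w and 2Rw.
F4: ✓.
Valid on: F2, F4.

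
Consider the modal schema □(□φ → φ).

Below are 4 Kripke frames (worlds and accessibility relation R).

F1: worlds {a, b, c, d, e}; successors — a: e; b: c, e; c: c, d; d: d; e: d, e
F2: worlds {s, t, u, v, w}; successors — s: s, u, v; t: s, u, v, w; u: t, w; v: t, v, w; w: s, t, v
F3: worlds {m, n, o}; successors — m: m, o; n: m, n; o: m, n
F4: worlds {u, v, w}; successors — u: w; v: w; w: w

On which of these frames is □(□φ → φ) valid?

F1, F4

This is the axiom for shift-reflexivity; its first-order frame correspondent is ∀x ∀y (Rxy → Ryy).
F1: satisfies the condition.
F2: fails — Rwt but not Rtt.
F3: fails — Rmo but not Roo.
F4: satisfies the condition.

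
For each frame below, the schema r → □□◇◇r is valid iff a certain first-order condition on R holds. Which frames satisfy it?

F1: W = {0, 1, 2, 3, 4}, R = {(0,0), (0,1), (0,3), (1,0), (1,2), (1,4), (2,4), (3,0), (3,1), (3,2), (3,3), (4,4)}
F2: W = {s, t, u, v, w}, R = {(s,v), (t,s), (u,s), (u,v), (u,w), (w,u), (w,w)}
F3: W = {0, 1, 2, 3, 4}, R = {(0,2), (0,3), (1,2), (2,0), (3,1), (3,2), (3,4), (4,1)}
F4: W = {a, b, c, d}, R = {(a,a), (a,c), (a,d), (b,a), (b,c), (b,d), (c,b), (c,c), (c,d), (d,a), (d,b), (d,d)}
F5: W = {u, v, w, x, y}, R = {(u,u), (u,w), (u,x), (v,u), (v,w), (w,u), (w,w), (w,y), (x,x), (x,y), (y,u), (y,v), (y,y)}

The schema corresponds to a generalized confluence (Geach) condition: ∀x ∀z (xR²z → ∃w (x = w ∧ zR²w)).
F1: fails — 0R²2 but no w with 0=w and 2R²w.
F2: fails — tR²v but no w* with t=w* and vR²w*.
F3: fails — 0R²2 but no w with 0=w and 2R²w.
F4: condition met.
F5: fails — vR²u but no t with v=t and uR²t.
Valid on: F4.

F4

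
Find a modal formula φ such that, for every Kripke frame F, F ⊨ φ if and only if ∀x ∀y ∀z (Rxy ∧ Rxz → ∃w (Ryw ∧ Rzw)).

◇□q → □◇q

A defining formula is ◇□q → □◇q (the .2 axiom).
Suppose ◇□q→□◇q is valid. Take Rxy, Rxz and set V(q)={w : Ryw}. Then □q at y so ◇□q at x, so □◇q at x, so ◇q at z, giving w with Rzw and Ryw.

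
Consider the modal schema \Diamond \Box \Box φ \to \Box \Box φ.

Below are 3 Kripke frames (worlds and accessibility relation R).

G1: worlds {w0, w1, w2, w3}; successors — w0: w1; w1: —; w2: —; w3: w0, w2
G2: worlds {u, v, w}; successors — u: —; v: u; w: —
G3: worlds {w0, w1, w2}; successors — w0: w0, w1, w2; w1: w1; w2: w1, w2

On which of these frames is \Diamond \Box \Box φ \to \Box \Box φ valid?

G2

The schema corresponds to a generalized confluence (Geach) condition: \forall x \forall y \forall z ((xRy \wedge x R^2 z) \to \exists w (y R^2 w \wedge z = w)).
G1: fails — w3Rw0, w3R²w1 but no w with w0R²w and w1=w.
G2: holds.
G3: fails — w0Rw1, w0R²w0 but no w with w1R²w and w0=w.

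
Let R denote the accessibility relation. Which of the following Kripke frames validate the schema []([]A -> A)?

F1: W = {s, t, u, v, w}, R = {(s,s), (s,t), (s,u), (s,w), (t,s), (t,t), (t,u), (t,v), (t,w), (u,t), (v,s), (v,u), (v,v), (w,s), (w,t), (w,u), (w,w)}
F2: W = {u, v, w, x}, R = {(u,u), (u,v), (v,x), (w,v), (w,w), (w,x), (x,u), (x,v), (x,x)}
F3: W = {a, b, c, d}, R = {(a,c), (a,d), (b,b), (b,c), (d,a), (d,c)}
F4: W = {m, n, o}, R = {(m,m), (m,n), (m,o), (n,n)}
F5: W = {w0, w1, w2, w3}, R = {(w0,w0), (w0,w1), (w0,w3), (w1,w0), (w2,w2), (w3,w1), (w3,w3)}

none

This is the axiom for shift-reflexivity; its first-order frame correspondent is forall x forall y (Rxy -> Ryy).
F1: fails — Rwu but not Ruu.
F2: fails — Ruv but not Rvv.
F3: fails — Rbc but not Rcc.
F4: fails — Rmo but not Roo.
F5: fails — Rw3w1 but not Rw1w1.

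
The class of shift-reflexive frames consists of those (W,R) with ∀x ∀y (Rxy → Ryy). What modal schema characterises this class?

The condition is shift-reflexivity. The T□ schema □(□s → s) defines it.

□(□s → s)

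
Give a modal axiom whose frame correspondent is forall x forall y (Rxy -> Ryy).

□(□s → s)

This is shift-reflexivity; the standard corresponding axiom is T□: □(□s → s).
Suppose □(□s→s) is valid. Take Rxy and set V(s)={w : Ryw}. Then at y, □s holds; since □(□s→s) at x, □s→s at y, so s at y, i.e. Ryy.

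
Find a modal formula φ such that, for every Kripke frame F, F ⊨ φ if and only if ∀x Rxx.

□ψ → ψ

A defining formula is □ψ → ψ (the T axiom).
Suppose □ψ→ψ is valid. At any x set V(ψ)={w : Rxw}. Then □ψ holds at x, so ψ holds at x, i.e. Rxx.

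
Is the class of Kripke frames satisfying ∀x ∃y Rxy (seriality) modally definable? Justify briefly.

Yes: it is seriality, defined by the D schema □p → ◇p.
Suppose □p→◇p is valid. At any x set V(p)=W. Then □p at x, so ◇p at x, so x has a successor.

Yes, by □p → ◇p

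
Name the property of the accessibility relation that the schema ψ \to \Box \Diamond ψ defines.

Symmetry

Suppose ψ→□◇ψ is valid. Take Rxy and set V(ψ)={x}. Then ψ at x, so □◇ψ at x, so ◇ψ at y, so some z with Ryz has ψ; z=x, i.e. Ryx.
Conversely, any frame satisfying \forall x \forall y (Rxy \to Ryx) validates the schema.
So the correspondent is symmetry.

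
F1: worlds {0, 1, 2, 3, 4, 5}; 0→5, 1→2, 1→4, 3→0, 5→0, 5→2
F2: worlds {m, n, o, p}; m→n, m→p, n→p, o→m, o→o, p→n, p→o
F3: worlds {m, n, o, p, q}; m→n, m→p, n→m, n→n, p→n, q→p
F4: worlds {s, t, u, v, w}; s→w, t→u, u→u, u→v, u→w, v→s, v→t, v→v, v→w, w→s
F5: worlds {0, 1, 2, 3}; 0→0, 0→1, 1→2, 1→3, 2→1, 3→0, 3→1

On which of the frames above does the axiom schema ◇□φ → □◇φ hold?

F3

The schema corresponds to convergence: ∀x ∀y ∀z (Rxy ∧ Rxz → ∃w (Ryw ∧ Rzw)).
F1: fails — R12 and R12 but 2 and 2 have no common successor.
F2: fails — Rmn and Rmp but n and p have no common successor.
F3: satisfies the condition.
F4: fails — Ruw and Ruu but w and u have no common successor.
F5: fails — R00 and R01 but 0 and 1 have no common successor.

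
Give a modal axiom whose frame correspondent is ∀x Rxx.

□p → p

This is reflexivity; the standard corresponding axiom is T: □p → p.
Suppose □p→p is valid. At any x set V(p)={w : Rxw}. Then □p holds at x, so p holds at x, i.e. Rxx.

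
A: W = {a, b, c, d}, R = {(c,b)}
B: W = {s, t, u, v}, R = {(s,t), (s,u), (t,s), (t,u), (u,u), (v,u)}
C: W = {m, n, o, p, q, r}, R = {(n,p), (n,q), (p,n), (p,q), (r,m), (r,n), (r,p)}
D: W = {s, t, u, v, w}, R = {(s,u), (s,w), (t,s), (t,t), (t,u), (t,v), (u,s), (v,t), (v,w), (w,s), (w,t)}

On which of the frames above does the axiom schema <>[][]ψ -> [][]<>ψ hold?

The schema corresponds to a generalized confluence (Geach) condition: forall x forall y forall z ((xRy & x R^2 z) -> exists w (y R^2 w & zRw)).
A: condition met.
B: condition met.
C: fails — nRp, nR²q but no w with pR²w and qRw.
D: fails — tRs, tR²s but no w* with sR²w* and sRw*.

A, B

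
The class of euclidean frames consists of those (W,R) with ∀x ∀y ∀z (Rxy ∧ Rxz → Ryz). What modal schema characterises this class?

◇s → □◇s

The condition is the Euclidean property. The 5 schema ◇s → □◇s defines it.
Suppose ◇s→□◇s is valid. Take Rxy, Rxz and set V(s)={y}. Then ◇s at x, so □◇s at x, so ◇s at z, so some w with Rzw has s; w=y, i.e. Rzy. By symmetry of the argument, Ryz.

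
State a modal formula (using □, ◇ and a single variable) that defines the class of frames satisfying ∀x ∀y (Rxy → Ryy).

□(□q → q)

The condition is shift-reflexivity. The T□ schema □(□q → q) defines it.
Suppose □(□q→q) is valid. Take Rxy and set V(q)={w : Ryw}. Then at y, □q holds; since □(□q→q) at x, □q→q at y, so q at y, i.e. Ryy.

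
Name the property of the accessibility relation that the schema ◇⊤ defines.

Seriality

◇⊤ holds at w iff w has a successor, so frame-validity of ◇⊤ is exactly seriality. Equivalently via □A → ◇A:
Suppose □A→◇A is valid. At any x set V(A)=W. Then □A at x, so ◇A at x, so x has a successor.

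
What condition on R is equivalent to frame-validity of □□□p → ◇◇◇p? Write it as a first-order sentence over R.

∀x ∃w (xR³w ∧ xR³w)

This is a Sahlqvist (Geach-type) schema ◇^0□^3p → □^0◇^3p.
Minimal-valuation argument: fix x; take any y with xR^0y and any z with xR^0z. Set V(p) to the set of worlds R-reachable from y in exactly 3 steps. Then □^3p holds at y, so the antecedent holds at x; validity forces ◇^3p at z, giving a w with zR^3w and yR^3w.
First-order correspondent: ∀x ∃w (xR³w ∧ xR³w).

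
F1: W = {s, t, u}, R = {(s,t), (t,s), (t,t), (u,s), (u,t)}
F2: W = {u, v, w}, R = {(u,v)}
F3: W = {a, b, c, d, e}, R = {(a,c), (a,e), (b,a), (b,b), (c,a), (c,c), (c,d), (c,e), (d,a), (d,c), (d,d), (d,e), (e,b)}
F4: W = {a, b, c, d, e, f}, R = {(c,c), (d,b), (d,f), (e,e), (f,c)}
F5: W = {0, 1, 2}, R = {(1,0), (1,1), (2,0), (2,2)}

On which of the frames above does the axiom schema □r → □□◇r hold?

F1, F2

Frame correspondent (Sahlqvist): ∀x ∀z (xR²z → ∃w (xRw ∧ zRw)) — i.e. a generalized confluence (Geach) condition.
F1: ✓.
F2: ✓.
F3: fails — aR²b but no w with aRw and bRw.
F4: fails — dR²c but no w with dRw and cRw.
F5: fails — 1R²0 but no w with 1Rw and 0Rw.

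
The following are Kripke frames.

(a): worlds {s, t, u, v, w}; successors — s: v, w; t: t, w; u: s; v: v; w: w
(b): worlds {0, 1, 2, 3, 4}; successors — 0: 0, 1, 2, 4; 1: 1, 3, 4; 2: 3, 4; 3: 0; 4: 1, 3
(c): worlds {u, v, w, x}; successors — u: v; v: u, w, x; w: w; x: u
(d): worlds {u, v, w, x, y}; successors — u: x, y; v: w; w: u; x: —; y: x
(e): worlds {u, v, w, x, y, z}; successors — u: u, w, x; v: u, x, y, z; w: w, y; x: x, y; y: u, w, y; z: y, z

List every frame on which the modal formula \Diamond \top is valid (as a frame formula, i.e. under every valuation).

(a), (b), (c), (e)

Frame correspondent (Sahlqvist): \forall x \exists y Rxy — i.e. seriality.
(a): holds.
(b): holds.
(c): holds.
(d): fails — world x has no successor.
(e): holds.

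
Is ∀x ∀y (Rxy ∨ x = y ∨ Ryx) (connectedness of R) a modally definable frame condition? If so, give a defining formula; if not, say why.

Any modally definable frame class is closed under disjoint unions.
Take 4 disjoint single-world reflexive frames: each is trivially connected, but their disjoint union has 4 worlds with no edge between distinct components, so it is not connected.
So the class is not modally definable.

No — not modally definable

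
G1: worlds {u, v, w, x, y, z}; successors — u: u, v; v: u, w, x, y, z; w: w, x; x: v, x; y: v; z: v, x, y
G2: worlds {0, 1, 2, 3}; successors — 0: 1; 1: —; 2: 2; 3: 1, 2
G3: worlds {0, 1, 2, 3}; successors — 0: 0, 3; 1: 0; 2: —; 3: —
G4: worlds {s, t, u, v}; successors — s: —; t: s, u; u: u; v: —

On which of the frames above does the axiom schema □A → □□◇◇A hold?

The schema corresponds to a generalized confluence (Geach) condition: ∀x ∀z (xR²z → ∃w (xRw ∧ zR²w)).
G1: fails — yR²y but no t with yRt and yR²t.
G2: condition met.
G3: fails — 0R²3 but no w with 0Rw and 3R²w.
G4: condition met.

G2, G4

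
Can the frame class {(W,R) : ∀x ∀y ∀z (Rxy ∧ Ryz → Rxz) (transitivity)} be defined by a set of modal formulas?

Yes: it is transitivity, defined by the 4 schema □q → □□q.
Suppose □q→□□q is valid. Take Rxy, Ryz and set V(q)={w : Rxw}. Then □q at x, so □□q at x, so □q at y, so q at z, i.e. Rxz.

Definable; □q → □□q defines it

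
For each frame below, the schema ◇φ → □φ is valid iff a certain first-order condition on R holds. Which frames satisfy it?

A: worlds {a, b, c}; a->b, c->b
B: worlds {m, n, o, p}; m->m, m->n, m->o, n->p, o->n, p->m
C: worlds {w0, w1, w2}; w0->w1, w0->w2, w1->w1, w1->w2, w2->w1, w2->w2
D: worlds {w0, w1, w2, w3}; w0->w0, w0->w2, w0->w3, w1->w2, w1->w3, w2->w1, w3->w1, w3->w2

The schema corresponds to partial functionality: ∀x ∀y ∀z (Rxy ∧ Rxz → y = z).
A: condition met.
B: fails — m sees both m and n.
C: fails — w0 sees both w1 and w2.
D: fails — w0 sees both w0 and w2.
Valid on: A.

A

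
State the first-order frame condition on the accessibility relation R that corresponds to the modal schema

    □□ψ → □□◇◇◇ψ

∀x ∀z (xR²z → ∃w (xR²w ∧ zR³w))

This is a Sahlqvist (Geach-type) schema ◇^0□^2ψ → □^2◇^3ψ.
Minimal-valuation argument: fix x; take any y with xR^0y and any z with xR^2z. Set V(ψ) to the set of worlds R-reachable from y in exactly 2 steps. Then □^2ψ holds at y, so the antecedent holds at x; validity forces ◇^3ψ at z, giving a w with zR^3w and yR^2w.
First-order correspondent: ∀x ∀z (xR²z → ∃w (xR²w ∧ zR³w)).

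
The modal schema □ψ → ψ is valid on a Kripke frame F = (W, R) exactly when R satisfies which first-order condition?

Suppose □ψ→ψ is valid. At any x set V(ψ)={w : Rxw}. Then □ψ holds at x, so ψ holds at x, i.e. Rxx.
Conversely, any frame satisfying ∀x Rxx validates the schema.
So the correspondent is reflexivity.

reflexivity: ∀x Rxx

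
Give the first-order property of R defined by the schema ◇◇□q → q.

∀x ∀y (xR²y → ∃w (yRw ∧ x = w))

This is a Sahlqvist (Geach-type) schema ◇^2□^1q → □^0◇^0q.
Minimal-valuation argument: fix x; take any y with xR^2y and any z with xR^0z. Set V(q) to the set of worlds R-reachable from y in exactly 1 step. Then □^1q holds at y, so the antecedent holds at x; validity forces ◇^0q at z, giving a w with zR^0w and yR^1w.
First-order correspondent: ∀x ∀y (xR²y → ∃w (yRw ∧ x = w)).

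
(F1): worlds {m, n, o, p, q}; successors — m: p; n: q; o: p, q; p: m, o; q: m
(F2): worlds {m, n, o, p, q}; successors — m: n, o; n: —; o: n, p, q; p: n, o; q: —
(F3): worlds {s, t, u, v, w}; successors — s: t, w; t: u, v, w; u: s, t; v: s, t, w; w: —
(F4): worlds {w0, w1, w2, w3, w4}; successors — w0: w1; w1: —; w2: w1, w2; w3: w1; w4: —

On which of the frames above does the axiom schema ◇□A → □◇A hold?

The schema corresponds to convergence: ∀x ∀y ∀z (Rxy ∧ Rxz → ∃w (Ryw ∧ Rzw)).
(F1): ✓.
(F2): fails — Rmo and Rmn but o and n have no common successor.
(F3): fails — Rsw and Rsw but w and w have no common successor.
(F4): fails — Rw0w1 and Rw0w1 but w1 and w1 have no common successor.

(F1)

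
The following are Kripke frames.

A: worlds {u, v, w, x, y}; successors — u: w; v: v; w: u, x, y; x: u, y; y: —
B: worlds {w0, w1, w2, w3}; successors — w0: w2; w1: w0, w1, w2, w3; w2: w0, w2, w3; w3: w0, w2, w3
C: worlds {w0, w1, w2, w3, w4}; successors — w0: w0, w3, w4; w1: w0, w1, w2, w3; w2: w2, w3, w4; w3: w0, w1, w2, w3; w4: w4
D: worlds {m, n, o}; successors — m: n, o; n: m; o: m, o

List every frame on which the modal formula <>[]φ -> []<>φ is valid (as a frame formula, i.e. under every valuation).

This is the axiom for convergence; its first-order frame correspondent is forall x forall y forall z (Rxy & Rxz -> exists w (Ryw & Rzw)).
A: fails — Rwu and Rwx but u and x have no common successor.
B: condition met.
C: fails — Rw0w4 and Rw0w3 but w4 and w3 have no common successor.
D: condition met.

B, D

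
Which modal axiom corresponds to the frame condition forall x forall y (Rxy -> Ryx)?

ψ → □◇ψ

A defining formula is ψ → □◇ψ (the B axiom).
Suppose ψ→□◇ψ is valid. Take Rxy and set V(ψ)={x}. Then ψ at x, so □◇ψ at x, so ◇ψ at y, so some z with Ryz has ψ; z=x, i.e. Ryx.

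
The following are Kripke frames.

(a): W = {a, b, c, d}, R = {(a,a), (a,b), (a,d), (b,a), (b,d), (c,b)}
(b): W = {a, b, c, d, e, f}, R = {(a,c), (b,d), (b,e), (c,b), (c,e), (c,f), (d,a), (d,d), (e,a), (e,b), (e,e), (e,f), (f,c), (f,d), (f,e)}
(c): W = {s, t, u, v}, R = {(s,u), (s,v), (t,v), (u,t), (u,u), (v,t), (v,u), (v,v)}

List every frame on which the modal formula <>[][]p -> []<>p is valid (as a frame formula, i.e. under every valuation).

This is the axiom for a generalized confluence (Geach) condition; its first-order frame correspondent is forall x forall y forall z ((xRy & xRz) -> exists w (y R^2 w & zRw)).
(a): fails — aRa, aRd but no w with aR²w and dRw.
(b): fails — dRa, dRa but no w with aR²w and aRw.
(c): condition met.

(c)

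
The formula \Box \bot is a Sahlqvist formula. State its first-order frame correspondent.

□⊥ is valid iff no world has any successor (otherwise □⊥ fails at any world with one).
Conversely, on a frame with emptiness of R the schema holds at every world under every valuation.
So the correspondent is emptiness of R.

emptiness of R: \forall x \forall y \neg Rxy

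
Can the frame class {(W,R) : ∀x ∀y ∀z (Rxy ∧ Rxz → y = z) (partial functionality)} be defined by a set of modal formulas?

Yes: it is partial functionality, defined by the CD schema ◇r → □r.
Suppose ◇r→□r is valid. Take Rxy, Rxz and set V(r)={y}. Then ◇r at x, so □r at x, so r at z, i.e. z=y.

Yes — defined by ◇r → □r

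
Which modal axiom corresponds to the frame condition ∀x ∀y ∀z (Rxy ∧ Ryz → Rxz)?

The condition is transitivity. The 4 schema □q → □□q defines it.
Suppose □q→□□q is valid. Take Rxy, Ryz and set V(q)={w : Rxw}. Then □q at x, so □□q at x, so □q at y, so q at z, i.e. Rxz.

□q → □□q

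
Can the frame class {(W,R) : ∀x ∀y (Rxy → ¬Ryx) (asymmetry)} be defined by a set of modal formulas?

Modal frame validity is preserved under surjective bounded morphisms.
The 5-cycle (worlds 0,1,2,3,4 with 0→1→2→3→4→0) is asymmetric. Mapping every world to a single reflexive point • is a surjective bounded morphism, and the reflexive point is not asymmetric (R•• but asymmetry requires ¬R••).
So the class is not modally definable.

Not modally definable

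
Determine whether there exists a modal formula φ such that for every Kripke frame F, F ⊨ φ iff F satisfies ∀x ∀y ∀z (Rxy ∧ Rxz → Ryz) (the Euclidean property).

Yes: it is the Euclidean property, defined by the 5 schema ◇r → □◇r.

Definable; ◇r → □◇r defines it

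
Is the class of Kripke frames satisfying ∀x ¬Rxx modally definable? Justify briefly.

If a class were modally definable it would be closed under surjective bounded morphisms (Goldblatt–Thomason).
The 5-cycle (worlds 0,1,2,3,4 with 0→1→2→3→4→0) is irreflexive, and the map sending every world to a single reflexive point • is a surjective bounded morphism (forth: every edge maps to (•,•); back: every world has a successor). So any modal formula valid on the 5-cycle is also valid on the reflexive point, which is not irreflexive.
So no modal formula (or set of formulas) defines exactly the irreflexive frames.

No — not modally definable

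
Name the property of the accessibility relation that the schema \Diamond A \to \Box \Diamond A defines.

the Euclidean property

Suppose ◇A→□◇A is valid. Take Rxy, Rxz and set V(A)={y}. Then ◇A at x, so □◇A at x, so ◇A at z, so some w with Rzw has A; w=y, i.e. Rzy. By symmetry of the argument, Ryz.
The converse is a direct semantic check.
So the correspondent is the Euclidean property.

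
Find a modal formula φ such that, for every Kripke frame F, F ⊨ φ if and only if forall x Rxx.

The condition is reflexivity. The T schema □q → q defines it.

□q → q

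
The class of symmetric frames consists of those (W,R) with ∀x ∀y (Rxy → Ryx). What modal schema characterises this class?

q → □◇q

The condition is symmetry. The B schema q → □◇q defines it.
Suppose q→□◇q is valid. Take Rxy and set V(q)={x}. Then q at x, so □◇q at x, so ◇q at y, so some z with Ryz has q; z=x, i.e. Ryx.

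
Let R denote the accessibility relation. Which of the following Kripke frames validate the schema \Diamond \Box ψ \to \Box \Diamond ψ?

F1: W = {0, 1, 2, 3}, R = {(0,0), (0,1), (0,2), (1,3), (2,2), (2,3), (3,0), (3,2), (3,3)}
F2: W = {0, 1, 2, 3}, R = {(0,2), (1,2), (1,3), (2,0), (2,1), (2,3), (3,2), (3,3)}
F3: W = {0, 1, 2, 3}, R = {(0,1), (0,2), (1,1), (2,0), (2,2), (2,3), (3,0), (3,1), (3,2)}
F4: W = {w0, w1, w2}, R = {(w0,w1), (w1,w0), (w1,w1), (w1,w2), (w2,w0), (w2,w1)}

This is the axiom for convergence; its first-order frame correspondent is \forall x \forall y \forall z (Rxy \wedge Rxz \to \exists w (Ryw \wedge Rzw)).
F1: fails — R00 and R01 but 0 and 1 have no common successor.
F2: satisfies the condition.
F3: fails — R02 and R01 but 2 and 1 have no common successor.
F4: satisfies the condition.

F2, F4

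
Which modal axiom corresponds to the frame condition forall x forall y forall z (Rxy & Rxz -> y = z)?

◇r → □r

The condition is partial functionality. The CD schema ◇r → □r defines it.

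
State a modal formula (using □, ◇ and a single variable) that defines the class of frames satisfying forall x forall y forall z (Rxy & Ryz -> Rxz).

□s → □□s

This is transitivity; the standard corresponding axiom is 4: □s → □□s.
Suppose □s→□□s is valid. Take Rxy, Ryz and set V(s)={w : Rxw}. Then □s at x, so □□s at x, so □s at y, so s at z, i.e. Rxz.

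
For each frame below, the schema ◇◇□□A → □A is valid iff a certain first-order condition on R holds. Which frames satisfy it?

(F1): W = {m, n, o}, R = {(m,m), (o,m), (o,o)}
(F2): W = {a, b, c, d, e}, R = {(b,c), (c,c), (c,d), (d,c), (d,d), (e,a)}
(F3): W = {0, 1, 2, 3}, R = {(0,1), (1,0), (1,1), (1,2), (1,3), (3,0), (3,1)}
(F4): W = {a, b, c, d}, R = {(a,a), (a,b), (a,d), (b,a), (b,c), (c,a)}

(F2)

This is the axiom for a generalized confluence (Geach) condition; its first-order frame correspondent is ∀x ∀y ∀z ((xR²y ∧ xRz) → ∃w (yR²w ∧ z = w)).
(F1): fails — oR²m, oRo but no w with mR²w and o=w.
(F2): holds.
(F3): fails — 0R²2, 0R1 but no w with 2R²w and 1=w.
(F4): fails — aR²d, aRa but no w with dR²w and a=w.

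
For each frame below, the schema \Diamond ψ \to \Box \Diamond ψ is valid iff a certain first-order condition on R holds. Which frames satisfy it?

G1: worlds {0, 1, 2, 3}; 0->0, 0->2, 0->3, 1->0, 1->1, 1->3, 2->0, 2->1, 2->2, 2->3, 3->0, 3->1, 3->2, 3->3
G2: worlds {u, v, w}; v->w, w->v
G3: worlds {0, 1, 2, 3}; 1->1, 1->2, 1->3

Frame correspondent (Sahlqvist): \forall x \forall y \forall z (Rxy \wedge Rxz \to Ryz) — i.e. the Euclidean property.
G1: fails — R10 and R11 but not R01.
G2: fails — Rvw and Rvw but not Rww.
G3: fails — R12 and R12 but not R22.
Valid on no frame.

none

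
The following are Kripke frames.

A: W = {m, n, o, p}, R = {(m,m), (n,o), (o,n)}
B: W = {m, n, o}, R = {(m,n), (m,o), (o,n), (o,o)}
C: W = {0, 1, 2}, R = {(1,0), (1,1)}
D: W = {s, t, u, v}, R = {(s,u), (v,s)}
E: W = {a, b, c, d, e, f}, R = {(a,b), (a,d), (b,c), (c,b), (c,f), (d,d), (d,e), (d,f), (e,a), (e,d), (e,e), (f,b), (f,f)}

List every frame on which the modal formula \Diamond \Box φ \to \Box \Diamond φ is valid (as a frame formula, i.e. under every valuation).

Frame correspondent (Sahlqvist): \forall x \forall y \forall z (Rxy \wedge Rxz \to \exists w (Ryw \wedge Rzw)) — i.e. convergence.
A: ✓.
B: fails — Rmo and Rmn but o and n have no common successor.
C: fails — R10 and R10 but 0 and 0 have no common successor.
D: fails — Rsu and Rsu but u and u have no common successor.
E: fails — Rab and Rad but b and d have no common successor.
Valid on: A.

A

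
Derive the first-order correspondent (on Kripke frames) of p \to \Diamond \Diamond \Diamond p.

\forall x \exists w (x = w \wedge x R^3 w)

This is a Sahlqvist (Geach-type) schema ◇^0□^0p → □^0◇^3p.
Minimal-valuation argument: fix x; take any y with xR^0y and any z with xR^0z. Set V(p) to the set of worlds R-reachable from y in exactly 0 steps. Then □^0p holds at y, so the antecedent holds at x; validity forces ◇^3p at z, giving a w with zR^3w and yR^0w.
First-order correspondent: \forall x \exists w (x = w \wedge x R^3 w).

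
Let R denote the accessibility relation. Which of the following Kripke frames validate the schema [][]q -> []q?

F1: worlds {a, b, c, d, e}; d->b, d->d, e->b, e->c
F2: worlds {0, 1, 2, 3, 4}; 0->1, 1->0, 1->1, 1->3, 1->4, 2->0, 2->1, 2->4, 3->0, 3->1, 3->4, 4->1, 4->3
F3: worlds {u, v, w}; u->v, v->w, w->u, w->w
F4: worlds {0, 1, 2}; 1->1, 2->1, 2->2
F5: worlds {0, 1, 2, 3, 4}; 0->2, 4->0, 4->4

F2, F4

Frame correspondent (Sahlqvist): forall x forall y (Rxy -> exists z (Rxz & Rzy)) — i.e. density.
F1: fails — Rec but no z with Rez and Rzc.
F2: satisfies the condition.
F3: fails — Ruv but no z with Ruz and Rzv.
F4: satisfies the condition.
F5: fails — R02 but no z with R0z and Rz2.
Valid on: F2, F4.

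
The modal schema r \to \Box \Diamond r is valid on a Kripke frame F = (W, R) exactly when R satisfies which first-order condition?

Suppose r→□◇r is valid. Take Rxy and set V(r)={x}. Then r at x, so □◇r at x, so ◇r at y, so some z with Ryz has r; z=x, i.e. Ryx.

Symmetry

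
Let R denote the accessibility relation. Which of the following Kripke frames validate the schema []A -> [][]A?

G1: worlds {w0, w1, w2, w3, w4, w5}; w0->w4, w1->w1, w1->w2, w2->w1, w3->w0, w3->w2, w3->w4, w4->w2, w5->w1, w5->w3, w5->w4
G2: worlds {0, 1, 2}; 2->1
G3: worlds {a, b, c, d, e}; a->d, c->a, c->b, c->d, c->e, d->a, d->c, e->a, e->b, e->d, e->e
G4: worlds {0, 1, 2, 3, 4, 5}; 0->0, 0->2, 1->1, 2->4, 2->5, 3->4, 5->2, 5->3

Frame correspondent (Sahlqvist): forall x forall y forall z (Rxy & Ryz -> Rxz) — i.e. transitivity.
G1: fails — Rw0w4 and Rw4w2 but not Rw0w2.
G2: condition met.
G3: fails — Rcd and Rdc but not Rcc.
G4: fails — R02 and R25 but not R05.

G2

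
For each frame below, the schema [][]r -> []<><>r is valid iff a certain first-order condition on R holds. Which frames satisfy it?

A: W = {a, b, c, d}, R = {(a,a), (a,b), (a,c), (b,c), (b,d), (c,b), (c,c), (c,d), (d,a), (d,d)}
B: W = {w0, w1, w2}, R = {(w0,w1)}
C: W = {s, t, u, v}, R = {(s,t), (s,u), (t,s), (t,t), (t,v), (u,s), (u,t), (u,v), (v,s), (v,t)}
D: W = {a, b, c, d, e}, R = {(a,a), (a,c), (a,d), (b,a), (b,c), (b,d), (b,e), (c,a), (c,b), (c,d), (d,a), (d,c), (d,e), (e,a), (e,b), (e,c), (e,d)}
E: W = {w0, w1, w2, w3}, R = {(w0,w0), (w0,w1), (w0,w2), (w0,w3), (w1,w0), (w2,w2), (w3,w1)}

The schema corresponds to a generalized confluence (Geach) condition: forall x forall z (xRz -> exists w (x R^2 w & z R^2 w)).
A: ✓.
B: fails — w0Rw1 but no w with w0R²w and w1R²w.
C: ✓.
D: ✓.
E: ✓.

A, C, D, E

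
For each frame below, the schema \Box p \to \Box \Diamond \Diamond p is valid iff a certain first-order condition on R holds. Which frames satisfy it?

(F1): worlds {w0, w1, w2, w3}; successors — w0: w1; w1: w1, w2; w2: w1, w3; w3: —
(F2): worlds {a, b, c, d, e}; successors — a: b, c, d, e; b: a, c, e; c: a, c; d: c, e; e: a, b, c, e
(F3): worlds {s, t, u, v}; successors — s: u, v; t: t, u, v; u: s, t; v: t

(F2), (F3)

This is the axiom for a generalized confluence (Geach) condition; its first-order frame correspondent is \forall x \forall z (xRz \to \exists w (xRw \wedge z R^2 w)).
(F1): fails — w2Rw3 but no w with w2Rw and w3R²w.
(F2): holds.
(F3): holds.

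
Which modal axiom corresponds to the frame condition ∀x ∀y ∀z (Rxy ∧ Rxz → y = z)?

This is partial functionality; the standard corresponding axiom is CD: ◇s → □s.

◇s → □s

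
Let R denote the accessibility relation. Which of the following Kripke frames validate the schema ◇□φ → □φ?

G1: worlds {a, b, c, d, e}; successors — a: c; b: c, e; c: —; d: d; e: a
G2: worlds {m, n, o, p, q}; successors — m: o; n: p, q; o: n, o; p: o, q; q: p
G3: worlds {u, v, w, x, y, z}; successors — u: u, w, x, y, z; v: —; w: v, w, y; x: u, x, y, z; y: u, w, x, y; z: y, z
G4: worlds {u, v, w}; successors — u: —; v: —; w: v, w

Frame correspondent (Sahlqvist): ∀x ∀y ∀z (Rxy ∧ Rxz → Ryz) — i.e. the Euclidean property.
G1: fails — Rac and Rac but not Rcc.
G2: fails — Rnq and Rnq but not Rqq.
G3: fails — Ruz and Ruw but not Rzw.
G4: fails — Rwv and Rww but not Rvw.

none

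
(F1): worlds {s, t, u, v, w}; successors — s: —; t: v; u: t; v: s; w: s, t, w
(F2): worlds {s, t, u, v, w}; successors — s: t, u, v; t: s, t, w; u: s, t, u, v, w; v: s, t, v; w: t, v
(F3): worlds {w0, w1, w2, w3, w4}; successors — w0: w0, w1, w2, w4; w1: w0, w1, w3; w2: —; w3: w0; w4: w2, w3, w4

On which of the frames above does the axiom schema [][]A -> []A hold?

This is the axiom for density; its first-order frame correspondent is forall x forall y (Rxy -> exists z (Rxz & Rzy)).
(F1): fails — Rtv but no z with Rtz and Rzv.
(F2): satisfies the condition.
(F3): satisfies the condition.
Valid on: (F2), (F3).

(F2), (F3)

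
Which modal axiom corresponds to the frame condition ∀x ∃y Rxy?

A defining formula is □ψ → ◇ψ (the D axiom).
Suppose □ψ→◇ψ is valid. At any x set V(ψ)=W. Then □ψ at x, so ◇ψ at x, so x has a successor.

□ψ → ◇ψ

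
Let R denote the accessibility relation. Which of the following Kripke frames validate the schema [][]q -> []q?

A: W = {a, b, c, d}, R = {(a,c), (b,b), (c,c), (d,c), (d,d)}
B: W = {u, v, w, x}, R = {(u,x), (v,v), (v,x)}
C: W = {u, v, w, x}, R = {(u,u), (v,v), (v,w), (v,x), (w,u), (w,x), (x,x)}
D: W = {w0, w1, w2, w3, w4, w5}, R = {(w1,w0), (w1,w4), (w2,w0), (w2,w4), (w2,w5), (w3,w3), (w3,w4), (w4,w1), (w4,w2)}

A, C

The schema corresponds to density: forall x forall y (Rxy -> exists z (Rxz & Rzy)).
A: holds.
B: fails — Rux but no z with Ruz and Rzx.
C: holds.
D: fails — Rw1w0 but no z with Rw1z and Rzw0.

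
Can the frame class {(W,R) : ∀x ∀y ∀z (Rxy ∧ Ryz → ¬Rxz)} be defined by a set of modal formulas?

No

Any modally definable frame class is closed under surjective bounded morphisms.
The 3-cycle (worlds w0,w1,w2 with w0→w1→w2→w0) is intransitive. Mapping every world to a single reflexive point • is a surjective bounded morphism; the reflexive point is not intransitive (R••∧R•• but R••).
So no modal formula (or set of formulas) defines exactly the intransitive frames.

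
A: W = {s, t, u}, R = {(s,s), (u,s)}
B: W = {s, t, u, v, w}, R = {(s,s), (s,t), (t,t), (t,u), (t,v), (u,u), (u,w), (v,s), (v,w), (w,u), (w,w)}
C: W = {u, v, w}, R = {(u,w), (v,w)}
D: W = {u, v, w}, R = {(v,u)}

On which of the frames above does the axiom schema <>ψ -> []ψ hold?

This is the axiom for partial functionality; its first-order frame correspondent is forall x forall y forall z (Rxy & Rxz -> y = z).
A: condition met.
B: fails — s sees both s and t.
C: condition met.
D: condition met.

A, C, D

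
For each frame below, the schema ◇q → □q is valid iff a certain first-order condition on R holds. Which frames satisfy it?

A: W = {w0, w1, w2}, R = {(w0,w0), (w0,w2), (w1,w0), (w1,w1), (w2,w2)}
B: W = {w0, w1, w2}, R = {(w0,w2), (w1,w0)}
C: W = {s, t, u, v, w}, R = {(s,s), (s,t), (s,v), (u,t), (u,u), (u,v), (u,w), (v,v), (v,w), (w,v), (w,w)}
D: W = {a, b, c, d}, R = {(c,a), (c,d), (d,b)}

B

Frame correspondent (Sahlqvist): ∀x ∀y ∀z (Rxy ∧ Rxz → y = z) — i.e. partial functionality.
A: fails — w0 sees both w0 and w2.
B: holds.
C: fails — s sees both s and t.
D: fails — c sees both a and d.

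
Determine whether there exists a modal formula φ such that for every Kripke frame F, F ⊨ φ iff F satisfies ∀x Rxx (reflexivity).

The condition is reflexivity. A defining modal formula is □q → q.

Yes, by □q → q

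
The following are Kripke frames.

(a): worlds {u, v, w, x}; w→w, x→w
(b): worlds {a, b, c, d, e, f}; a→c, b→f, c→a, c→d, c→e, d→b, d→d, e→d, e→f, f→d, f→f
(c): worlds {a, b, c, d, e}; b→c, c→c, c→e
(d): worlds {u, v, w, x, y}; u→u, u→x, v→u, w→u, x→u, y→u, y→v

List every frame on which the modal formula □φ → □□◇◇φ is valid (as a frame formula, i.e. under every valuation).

This is the axiom for a generalized confluence (Geach) condition; its first-order frame correspondent is ∀x ∀z (xR²z → ∃w (xRw ∧ zR²w)).
(a): condition met.
(b): fails — aR²a but no w with aRw and aR²w.
(c): fails — bR²e but no w with bRw and eR²w.
(d): condition met.
Valid on: (a), (d).

(a), (d)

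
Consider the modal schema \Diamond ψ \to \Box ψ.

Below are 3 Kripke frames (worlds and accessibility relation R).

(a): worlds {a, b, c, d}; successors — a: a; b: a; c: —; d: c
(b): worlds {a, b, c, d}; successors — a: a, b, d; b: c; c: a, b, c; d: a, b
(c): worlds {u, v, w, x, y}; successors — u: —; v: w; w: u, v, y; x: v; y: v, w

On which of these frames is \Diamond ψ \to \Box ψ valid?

The schema corresponds to partial functionality: \forall x \forall y \forall z (Rxy \wedge Rxz \to y = z).
(a): condition met.
(b): fails — a sees both a and b.
(c): fails — w sees both u and v.

(a)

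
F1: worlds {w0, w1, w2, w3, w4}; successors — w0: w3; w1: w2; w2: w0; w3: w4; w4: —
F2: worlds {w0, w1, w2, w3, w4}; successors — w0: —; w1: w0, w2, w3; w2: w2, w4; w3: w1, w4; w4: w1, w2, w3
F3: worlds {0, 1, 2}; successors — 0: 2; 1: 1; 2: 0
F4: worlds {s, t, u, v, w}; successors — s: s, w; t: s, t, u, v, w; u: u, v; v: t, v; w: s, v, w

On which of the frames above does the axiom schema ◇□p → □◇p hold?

Frame correspondent (Sahlqvist): ∀x ∀y ∀z (Rxy ∧ Rxz → ∃w (Ryw ∧ Rzw)) — i.e. convergence.
F1: fails — Rw3w4 and Rw3w4 but w4 and w4 have no common successor.
F2: fails — Rw1w2 and Rw1w0 but w2 and w0 have no common successor.
F3: ✓.
F4: fails — Rtv and Rts but v and s have no common successor.

F3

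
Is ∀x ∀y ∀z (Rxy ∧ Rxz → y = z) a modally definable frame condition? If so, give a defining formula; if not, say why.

The condition is partial functionality. A defining modal formula is ◇q → □q.

Yes, by ◇q → □q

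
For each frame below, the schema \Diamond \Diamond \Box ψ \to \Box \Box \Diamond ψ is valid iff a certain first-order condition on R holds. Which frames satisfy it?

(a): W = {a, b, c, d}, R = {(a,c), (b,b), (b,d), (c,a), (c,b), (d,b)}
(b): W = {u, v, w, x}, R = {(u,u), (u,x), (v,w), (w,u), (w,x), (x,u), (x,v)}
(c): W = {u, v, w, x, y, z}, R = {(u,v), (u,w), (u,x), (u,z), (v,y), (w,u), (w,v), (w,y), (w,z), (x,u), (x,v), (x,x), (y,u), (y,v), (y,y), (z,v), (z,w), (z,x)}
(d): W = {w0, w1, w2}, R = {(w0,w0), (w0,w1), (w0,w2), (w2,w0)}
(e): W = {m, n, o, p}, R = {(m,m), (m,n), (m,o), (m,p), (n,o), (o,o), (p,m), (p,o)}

(e)

The schema corresponds to a generalized confluence (Geach) condition: \forall x \forall y \forall z ((x R^2 y \wedge x R^2 z) \to \exists w (yRw \wedge zRw)).
(a): fails — aR²a, aR²b but no w with aRw and bRw.
(b): fails — uR²u, uR²v but no t with uRt and vRt.
(c): fails — uR²u, uR²v but no t with uRt and vRt.
(d): fails — w0R²w0, w0R²w1 but no w with w0Rw and w1Rw.
(e): satisfies the condition.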